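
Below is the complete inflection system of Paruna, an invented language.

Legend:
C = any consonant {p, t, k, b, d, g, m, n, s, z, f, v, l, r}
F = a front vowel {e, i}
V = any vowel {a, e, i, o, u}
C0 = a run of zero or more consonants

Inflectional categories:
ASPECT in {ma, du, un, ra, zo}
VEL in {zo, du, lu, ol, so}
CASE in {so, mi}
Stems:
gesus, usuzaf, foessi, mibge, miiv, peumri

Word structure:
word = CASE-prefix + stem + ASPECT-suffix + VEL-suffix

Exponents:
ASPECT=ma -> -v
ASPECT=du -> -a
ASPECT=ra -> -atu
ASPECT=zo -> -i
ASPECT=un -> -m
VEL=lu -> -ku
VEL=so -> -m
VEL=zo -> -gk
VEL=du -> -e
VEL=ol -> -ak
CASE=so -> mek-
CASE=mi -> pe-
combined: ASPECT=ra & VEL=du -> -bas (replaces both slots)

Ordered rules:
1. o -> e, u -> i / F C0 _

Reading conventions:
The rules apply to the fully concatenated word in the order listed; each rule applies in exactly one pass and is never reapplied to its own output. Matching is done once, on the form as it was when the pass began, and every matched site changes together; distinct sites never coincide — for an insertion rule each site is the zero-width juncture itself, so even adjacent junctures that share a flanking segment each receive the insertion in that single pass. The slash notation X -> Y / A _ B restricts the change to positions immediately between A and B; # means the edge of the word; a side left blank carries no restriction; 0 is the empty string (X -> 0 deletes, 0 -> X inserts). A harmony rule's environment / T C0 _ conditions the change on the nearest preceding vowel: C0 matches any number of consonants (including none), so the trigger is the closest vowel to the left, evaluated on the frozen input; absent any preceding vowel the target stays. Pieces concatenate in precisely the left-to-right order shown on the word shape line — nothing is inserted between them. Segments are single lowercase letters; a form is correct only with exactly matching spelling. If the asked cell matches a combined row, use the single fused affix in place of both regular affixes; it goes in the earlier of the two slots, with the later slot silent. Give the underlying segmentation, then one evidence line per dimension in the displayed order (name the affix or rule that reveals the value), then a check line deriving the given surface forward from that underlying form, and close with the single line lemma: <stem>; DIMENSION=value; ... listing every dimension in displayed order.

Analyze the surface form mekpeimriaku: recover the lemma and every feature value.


underlying: mek-peumri-a-ku
ASPECT=du - signalled by the affix -a
VEL=lu - signalled by the affix -ku
CASE=so - signalled by the affix mek-
check: mekpeumriaku -> mekpeimriaku
lemma: peumri; ASPECT=du; VEL=lu; CASE=so


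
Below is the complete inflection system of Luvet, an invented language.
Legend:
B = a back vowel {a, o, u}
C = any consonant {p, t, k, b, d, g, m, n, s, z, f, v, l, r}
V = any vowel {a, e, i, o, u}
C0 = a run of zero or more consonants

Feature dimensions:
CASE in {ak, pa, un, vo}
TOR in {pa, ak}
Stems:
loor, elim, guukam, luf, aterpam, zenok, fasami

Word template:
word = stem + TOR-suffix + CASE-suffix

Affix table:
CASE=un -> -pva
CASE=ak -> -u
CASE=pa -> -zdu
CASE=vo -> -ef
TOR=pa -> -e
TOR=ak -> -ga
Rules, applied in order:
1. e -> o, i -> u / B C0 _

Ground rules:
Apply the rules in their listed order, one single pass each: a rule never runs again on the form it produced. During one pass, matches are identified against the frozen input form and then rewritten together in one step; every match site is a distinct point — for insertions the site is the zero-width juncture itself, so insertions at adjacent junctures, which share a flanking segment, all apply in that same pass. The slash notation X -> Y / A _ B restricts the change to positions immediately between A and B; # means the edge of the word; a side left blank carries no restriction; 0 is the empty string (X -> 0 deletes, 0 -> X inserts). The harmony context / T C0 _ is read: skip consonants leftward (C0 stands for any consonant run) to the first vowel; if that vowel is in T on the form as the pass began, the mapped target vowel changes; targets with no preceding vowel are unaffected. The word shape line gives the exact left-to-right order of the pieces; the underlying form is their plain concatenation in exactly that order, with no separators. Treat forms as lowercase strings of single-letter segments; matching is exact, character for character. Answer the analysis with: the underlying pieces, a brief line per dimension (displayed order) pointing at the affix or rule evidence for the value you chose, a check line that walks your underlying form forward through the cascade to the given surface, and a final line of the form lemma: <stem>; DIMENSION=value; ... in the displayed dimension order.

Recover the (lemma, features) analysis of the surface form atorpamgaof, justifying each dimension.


underlying: aterpam-ga-ef
CASE=vo - signalled by the affix -ef
TOR=ak - signalled by the affix -ga
check: aterpamgaef -> atorpamgaof
lemma: aterpam; CASE=vo; TOR=ak


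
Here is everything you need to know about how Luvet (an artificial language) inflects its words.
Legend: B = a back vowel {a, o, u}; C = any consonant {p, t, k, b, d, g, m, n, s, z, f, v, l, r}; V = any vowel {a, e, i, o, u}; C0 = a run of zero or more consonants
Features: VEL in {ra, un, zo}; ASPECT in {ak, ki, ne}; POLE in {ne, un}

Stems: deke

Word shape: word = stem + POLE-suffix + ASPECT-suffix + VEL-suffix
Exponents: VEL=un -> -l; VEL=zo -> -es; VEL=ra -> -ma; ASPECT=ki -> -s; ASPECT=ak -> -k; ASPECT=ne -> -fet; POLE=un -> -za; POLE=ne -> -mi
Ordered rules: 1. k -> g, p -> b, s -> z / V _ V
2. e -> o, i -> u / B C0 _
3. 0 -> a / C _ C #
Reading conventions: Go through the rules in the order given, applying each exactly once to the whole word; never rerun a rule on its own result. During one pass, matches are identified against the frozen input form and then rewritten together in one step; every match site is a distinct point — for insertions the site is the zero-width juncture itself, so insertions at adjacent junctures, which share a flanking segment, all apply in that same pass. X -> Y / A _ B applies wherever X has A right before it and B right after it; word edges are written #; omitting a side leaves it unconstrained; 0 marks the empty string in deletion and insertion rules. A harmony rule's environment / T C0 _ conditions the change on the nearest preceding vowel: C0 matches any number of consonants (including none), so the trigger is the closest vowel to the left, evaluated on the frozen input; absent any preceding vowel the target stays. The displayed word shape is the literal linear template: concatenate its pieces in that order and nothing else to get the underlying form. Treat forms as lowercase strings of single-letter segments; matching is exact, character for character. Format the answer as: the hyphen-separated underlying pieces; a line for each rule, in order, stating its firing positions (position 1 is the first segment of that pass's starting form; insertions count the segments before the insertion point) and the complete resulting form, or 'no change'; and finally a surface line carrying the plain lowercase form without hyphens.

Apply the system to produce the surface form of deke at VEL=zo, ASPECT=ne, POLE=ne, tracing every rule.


underlying: deke-mi-fet-es
1. k -> g, p -> b, s -> z / V _ V: fires at position(s) 3: degemifetes
2. e -> o, i -> u / B C0 _: no change
3. 0 -> a / C _ C #: no change
surface: degemifetes


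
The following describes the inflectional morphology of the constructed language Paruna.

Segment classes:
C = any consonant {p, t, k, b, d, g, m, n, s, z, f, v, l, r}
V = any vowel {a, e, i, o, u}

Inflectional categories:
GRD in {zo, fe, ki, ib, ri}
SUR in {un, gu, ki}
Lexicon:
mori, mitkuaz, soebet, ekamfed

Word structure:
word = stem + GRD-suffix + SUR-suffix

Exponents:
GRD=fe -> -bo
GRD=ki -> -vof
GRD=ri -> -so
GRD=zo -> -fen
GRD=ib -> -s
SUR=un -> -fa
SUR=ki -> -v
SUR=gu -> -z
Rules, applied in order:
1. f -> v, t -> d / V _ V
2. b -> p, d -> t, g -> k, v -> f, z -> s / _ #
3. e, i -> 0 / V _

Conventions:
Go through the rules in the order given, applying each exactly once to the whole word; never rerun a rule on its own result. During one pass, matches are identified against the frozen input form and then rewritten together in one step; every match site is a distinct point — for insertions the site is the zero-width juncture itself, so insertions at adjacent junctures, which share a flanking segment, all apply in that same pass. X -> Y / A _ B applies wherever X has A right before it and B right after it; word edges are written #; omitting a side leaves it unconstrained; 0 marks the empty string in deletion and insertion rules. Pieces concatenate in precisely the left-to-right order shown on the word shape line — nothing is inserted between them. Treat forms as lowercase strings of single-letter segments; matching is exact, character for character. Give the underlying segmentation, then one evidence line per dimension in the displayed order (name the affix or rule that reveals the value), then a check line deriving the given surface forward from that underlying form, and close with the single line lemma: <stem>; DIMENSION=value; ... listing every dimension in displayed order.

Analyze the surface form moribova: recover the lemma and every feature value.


underlying: mori-bo-fa
GRD=fe - signalled by the affix -bo
SUR=un - signalled by the affix -fa
check: moribofa -> moribova -> moribova -> moribova
lemma: mori; GRD=fe; SUR=un


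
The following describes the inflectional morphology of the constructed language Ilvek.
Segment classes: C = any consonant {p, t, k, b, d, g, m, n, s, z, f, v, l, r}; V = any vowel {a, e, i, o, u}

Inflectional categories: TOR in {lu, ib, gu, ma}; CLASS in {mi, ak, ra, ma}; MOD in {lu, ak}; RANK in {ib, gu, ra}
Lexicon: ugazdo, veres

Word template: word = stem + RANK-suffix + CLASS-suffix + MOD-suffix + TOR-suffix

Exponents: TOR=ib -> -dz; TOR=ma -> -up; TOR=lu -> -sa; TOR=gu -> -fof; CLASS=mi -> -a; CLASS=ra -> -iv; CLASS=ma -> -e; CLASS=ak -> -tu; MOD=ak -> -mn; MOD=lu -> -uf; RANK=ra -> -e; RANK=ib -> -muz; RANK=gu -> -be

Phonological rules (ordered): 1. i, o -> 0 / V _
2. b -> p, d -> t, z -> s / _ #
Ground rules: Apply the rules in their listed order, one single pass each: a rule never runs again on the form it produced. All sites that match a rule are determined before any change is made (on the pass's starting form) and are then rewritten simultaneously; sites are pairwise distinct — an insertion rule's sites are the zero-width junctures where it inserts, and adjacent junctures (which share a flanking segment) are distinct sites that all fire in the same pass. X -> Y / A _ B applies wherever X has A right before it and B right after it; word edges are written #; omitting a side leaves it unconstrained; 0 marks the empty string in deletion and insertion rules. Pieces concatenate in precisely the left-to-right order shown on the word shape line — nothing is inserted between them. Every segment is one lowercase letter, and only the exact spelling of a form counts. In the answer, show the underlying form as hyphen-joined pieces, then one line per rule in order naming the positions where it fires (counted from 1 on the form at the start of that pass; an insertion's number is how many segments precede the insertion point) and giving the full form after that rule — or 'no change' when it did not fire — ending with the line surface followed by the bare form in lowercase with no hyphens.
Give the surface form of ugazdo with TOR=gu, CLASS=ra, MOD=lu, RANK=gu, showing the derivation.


underlying: ugazdo-be-iv-uf-fof
1. i, o -> 0 / V _: fires at position(s) 9: ugazdobevuffof
2. b -> p, d -> t, z -> s / _ #: no change
surface: ugazdobevuffof


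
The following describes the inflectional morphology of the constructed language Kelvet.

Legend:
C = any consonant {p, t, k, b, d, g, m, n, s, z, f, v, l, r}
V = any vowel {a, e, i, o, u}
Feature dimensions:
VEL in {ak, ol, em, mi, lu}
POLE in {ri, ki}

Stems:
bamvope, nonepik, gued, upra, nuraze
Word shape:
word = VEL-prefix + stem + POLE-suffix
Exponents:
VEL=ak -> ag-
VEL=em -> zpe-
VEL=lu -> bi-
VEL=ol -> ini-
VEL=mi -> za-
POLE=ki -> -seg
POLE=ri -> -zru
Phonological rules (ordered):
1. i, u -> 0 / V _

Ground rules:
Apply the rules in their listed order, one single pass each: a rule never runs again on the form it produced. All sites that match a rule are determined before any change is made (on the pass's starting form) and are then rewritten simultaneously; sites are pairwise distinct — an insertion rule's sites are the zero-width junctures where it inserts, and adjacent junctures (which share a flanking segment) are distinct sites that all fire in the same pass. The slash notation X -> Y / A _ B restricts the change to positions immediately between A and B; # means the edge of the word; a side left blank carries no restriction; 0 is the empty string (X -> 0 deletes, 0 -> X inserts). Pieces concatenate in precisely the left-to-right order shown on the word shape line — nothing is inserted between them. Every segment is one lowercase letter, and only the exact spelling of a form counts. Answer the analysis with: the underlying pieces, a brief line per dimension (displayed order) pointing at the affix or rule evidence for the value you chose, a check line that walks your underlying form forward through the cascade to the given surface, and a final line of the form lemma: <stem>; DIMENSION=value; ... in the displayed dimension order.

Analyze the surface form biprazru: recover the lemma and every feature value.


underlying: bi-upra-zru
VEL=lu - signalled by the affix bi-
POLE=ri - signalled by the affix -zru
check: biuprazru -> biprazru
lemma: upra; VEL=lu; POLE=ri


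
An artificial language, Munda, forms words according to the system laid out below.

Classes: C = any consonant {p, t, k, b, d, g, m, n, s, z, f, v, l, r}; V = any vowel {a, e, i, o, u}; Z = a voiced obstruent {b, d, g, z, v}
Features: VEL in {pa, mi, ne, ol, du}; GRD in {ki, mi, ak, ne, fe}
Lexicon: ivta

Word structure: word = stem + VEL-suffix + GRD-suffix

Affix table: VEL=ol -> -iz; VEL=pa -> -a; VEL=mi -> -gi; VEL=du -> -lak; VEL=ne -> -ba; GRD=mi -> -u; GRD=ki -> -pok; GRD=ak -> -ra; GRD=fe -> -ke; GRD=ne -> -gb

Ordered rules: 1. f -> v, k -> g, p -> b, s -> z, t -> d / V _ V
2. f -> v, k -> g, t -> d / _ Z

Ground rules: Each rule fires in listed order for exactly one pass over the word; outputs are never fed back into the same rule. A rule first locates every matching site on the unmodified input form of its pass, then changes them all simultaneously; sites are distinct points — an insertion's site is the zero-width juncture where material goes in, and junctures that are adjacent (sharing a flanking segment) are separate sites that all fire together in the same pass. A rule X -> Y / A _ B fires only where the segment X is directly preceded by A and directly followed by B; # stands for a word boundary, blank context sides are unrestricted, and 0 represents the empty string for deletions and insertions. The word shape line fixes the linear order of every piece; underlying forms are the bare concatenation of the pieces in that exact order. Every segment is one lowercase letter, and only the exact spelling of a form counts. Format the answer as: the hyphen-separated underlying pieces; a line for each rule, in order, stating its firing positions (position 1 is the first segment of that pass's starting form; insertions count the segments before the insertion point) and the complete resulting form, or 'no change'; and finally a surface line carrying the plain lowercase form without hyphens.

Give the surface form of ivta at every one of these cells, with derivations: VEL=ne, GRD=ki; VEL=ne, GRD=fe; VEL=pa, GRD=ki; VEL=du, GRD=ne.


cell VEL=ne, GRD=ki:
underlying: ivta-ba-pok
1. f -> v, k -> g, p -> b, s -> z, t -> d / V _ V: fires at position(s) 7: ivtababok
2. f -> v, k -> g, t -> d / _ Z: no change
surface: ivtababok

cell VEL=ne, GRD=fe:
underlying: ivta-ba-ke
1. f -> v, k -> g, p -> b, s -> z, t -> d / V _ V: fires at position(s) 7: ivtabage
2. f -> v, k -> g, t -> d / _ Z: no change
surface: ivtabage

cell VEL=pa, GRD=ki:
underlying: ivta-a-pok
1. f -> v, k -> g, p -> b, s -> z, t -> d / V _ V: fires at position(s) 6: ivtaabok
2. f -> v, k -> g, t -> d / _ Z: no change
surface: ivtaabok

cell VEL=du, GRD=ne:
underlying: ivta-lak-gb
1. f -> v, k -> g, p -> b, s -> z, t -> d / V _ V: no change
2. f -> v, k -> g, t -> d / _ Z: fires at position(s) 7: ivtalaggb
surface: ivtalaggb


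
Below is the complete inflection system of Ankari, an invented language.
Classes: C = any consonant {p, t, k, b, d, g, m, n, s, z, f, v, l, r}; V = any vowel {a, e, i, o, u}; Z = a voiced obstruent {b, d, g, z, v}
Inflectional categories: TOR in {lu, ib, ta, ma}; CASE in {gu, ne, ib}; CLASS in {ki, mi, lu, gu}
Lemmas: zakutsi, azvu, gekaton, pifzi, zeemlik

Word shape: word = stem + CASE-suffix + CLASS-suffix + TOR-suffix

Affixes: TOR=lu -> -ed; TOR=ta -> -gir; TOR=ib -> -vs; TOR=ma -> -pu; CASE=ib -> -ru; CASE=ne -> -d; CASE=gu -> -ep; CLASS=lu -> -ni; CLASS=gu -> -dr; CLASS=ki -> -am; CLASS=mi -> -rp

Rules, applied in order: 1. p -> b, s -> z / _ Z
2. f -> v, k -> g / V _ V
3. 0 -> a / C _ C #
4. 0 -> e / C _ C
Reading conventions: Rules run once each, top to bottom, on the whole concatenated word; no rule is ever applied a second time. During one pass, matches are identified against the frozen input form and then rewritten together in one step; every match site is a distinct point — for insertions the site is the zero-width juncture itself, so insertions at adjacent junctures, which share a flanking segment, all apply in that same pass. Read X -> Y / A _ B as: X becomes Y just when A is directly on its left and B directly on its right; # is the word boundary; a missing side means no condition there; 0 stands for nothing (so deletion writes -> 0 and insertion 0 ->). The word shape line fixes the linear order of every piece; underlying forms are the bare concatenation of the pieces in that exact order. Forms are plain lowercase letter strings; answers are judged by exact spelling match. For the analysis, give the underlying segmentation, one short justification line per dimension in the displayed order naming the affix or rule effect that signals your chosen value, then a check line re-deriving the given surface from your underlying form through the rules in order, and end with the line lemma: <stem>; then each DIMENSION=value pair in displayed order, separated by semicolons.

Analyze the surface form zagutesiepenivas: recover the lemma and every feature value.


underlying: zakutsi-ep-ni-vs
TOR=ib - signalled by the affix -vs
CASE=gu - signalled by the affix -ep
CLASS=lu - signalled by the affix -ni
check: zakutsiepnivs -> zakutsiepnivs -> zagutsiepnivs -> zagutsiepnivas -> zagutesiepenivas
lemma: zakutsi; TOR=ib; CASE=gu; CLASS=lu


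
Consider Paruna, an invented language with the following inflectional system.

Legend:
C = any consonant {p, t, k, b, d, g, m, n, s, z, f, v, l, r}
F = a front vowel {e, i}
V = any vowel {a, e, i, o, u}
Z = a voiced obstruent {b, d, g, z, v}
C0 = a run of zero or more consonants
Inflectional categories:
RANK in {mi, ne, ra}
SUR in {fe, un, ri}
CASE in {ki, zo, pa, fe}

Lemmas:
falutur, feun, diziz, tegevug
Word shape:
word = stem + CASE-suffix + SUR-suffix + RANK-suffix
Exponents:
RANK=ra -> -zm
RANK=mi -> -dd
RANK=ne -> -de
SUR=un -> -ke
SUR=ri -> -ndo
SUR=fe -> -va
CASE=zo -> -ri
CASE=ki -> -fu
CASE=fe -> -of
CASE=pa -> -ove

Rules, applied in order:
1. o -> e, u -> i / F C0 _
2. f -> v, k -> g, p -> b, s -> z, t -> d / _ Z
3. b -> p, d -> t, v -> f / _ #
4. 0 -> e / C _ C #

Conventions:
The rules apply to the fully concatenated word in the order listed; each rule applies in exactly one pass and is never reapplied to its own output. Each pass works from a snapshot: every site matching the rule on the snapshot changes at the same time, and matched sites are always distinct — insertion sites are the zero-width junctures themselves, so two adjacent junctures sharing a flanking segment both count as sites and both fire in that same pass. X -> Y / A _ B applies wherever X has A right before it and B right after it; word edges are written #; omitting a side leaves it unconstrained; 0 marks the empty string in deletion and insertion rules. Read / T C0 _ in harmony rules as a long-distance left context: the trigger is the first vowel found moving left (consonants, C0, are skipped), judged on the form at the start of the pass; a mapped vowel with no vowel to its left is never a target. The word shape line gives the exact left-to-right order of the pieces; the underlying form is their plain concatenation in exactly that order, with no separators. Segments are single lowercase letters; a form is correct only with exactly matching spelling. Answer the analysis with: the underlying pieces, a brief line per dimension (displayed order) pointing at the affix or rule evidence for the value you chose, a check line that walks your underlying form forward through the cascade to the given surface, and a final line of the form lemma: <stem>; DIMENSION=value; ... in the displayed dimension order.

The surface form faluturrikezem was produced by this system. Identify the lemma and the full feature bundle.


underlying: falutur-ri-ke-zm
RANK=ra - signalled by the affix -zm
SUR=un - signalled by the affix -ke
CASE=zo - signalled by the affix -ri
check: faluturrikezm -> faluturrikezm -> faluturrikezm -> faluturrikezm -> faluturrikezem
lemma: falutur; RANK=ra; SUR=un; CASE=zo


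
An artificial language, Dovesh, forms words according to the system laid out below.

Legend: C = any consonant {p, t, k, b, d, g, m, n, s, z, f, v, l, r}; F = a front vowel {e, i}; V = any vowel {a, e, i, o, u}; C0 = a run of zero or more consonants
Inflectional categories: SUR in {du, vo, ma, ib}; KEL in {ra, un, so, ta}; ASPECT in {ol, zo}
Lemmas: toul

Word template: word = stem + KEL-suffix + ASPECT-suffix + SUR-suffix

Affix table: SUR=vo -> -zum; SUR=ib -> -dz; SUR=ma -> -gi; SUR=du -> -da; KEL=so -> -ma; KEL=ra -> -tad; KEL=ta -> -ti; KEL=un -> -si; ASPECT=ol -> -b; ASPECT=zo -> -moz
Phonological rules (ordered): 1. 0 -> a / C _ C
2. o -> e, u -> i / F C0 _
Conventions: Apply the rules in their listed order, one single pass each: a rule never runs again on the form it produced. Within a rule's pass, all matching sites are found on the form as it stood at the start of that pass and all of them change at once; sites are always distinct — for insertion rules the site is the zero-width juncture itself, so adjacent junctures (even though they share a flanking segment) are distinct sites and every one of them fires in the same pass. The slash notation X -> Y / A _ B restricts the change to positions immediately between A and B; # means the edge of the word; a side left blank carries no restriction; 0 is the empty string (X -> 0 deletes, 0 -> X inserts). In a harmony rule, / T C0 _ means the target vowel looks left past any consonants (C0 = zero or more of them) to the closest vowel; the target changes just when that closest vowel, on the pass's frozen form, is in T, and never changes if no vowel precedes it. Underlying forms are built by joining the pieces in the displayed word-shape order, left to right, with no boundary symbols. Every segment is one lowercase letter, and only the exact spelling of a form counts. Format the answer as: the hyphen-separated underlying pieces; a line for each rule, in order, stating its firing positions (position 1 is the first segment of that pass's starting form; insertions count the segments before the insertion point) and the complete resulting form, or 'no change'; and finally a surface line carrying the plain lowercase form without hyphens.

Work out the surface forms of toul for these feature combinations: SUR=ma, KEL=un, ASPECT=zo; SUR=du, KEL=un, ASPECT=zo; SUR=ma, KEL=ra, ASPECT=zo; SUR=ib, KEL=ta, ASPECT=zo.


cell SUR=ma, KEL=un, ASPECT=zo:
underlying: toul-si-moz-gi
1. 0 -> a / C _ C: inserts after position(s) 4, 9: toulasimozagi
2. o -> e, u -> i / F C0 _: fires at position(s) 9: toulasimezagi
surface: toulasimezagi

cell SUR=du, KEL=un, ASPECT=zo:
underlying: toul-si-moz-da
1. 0 -> a / C _ C: inserts after position(s) 4, 9: toulasimozada
2. o -> e, u -> i / F C0 _: fires at position(s) 9: toulasimezada
surface: toulasimezada

cell SUR=ma, KEL=ra, ASPECT=zo:
underlying: toul-tad-moz-gi
1. 0 -> a / C _ C: inserts after position(s) 4, 7, 10: toulatadamozagi
2. o -> e, u -> i / F C0 _: no change
surface: toulatadamozagi

cell SUR=ib, KEL=ta, ASPECT=zo:
underlying: toul-ti-moz-dz
1. 0 -> a / C _ C: inserts after position(s) 4, 9, 10: toulatimozadaz
2. o -> e, u -> i / F C0 _: fires at position(s) 9: toulatimezadaz
surface: toulatimezadaz


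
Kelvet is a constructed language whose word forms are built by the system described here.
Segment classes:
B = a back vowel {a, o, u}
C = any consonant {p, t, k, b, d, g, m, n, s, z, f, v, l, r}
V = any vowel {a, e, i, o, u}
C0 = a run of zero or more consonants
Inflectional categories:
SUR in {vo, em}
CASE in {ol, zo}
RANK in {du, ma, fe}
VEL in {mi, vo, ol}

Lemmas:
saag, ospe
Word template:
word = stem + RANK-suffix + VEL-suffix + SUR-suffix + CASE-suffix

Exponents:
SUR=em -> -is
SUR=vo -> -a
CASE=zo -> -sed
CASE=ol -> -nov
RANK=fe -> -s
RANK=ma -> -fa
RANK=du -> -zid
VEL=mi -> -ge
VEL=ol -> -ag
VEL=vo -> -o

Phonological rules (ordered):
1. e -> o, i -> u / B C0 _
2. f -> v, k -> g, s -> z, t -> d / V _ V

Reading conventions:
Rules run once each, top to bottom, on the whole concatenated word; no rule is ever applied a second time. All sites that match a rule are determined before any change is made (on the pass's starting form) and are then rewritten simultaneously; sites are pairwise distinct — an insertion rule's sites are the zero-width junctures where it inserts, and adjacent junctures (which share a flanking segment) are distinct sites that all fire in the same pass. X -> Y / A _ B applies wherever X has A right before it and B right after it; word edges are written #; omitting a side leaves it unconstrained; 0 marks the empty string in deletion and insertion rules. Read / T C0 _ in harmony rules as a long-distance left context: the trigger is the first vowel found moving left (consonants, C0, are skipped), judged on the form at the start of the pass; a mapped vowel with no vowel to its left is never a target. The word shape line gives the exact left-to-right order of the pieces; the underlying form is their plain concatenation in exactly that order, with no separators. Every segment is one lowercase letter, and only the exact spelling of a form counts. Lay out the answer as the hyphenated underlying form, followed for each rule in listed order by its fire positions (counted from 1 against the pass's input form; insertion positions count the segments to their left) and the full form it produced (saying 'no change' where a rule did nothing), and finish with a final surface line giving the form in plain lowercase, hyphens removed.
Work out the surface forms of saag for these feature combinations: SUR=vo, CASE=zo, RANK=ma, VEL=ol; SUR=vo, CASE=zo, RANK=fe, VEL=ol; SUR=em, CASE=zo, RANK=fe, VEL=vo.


cell SUR=vo, CASE=zo, RANK=ma, VEL=ol:
underlying: saag-fa-ag-a-sed
1. e -> o, i -> u / B C0 _: fires at position(s) 11: saagfaagasod
2. f -> v, k -> g, s -> z, t -> d / V _ V: fires at position(s) 10: saagfaagazod
surface: saagfaagazod

cell SUR=vo, CASE=zo, RANK=fe, VEL=ol:
underlying: saag-s-ag-a-sed
1. e -> o, i -> u / B C0 _: fires at position(s) 10: saagsagasod
2. f -> v, k -> g, s -> z, t -> d / V _ V: fires at position(s) 9: saagsagazod
surface: saagsagazod

cell SUR=em, CASE=zo, RANK=fe, VEL=vo:
underlying: saag-s-o-is-sed
1. e -> o, i -> u / B C0 _: fires at position(s) 7: saagsoussed
2. f -> v, k -> g, s -> z, t -> d / V _ V: no change
surface: saagsoussed


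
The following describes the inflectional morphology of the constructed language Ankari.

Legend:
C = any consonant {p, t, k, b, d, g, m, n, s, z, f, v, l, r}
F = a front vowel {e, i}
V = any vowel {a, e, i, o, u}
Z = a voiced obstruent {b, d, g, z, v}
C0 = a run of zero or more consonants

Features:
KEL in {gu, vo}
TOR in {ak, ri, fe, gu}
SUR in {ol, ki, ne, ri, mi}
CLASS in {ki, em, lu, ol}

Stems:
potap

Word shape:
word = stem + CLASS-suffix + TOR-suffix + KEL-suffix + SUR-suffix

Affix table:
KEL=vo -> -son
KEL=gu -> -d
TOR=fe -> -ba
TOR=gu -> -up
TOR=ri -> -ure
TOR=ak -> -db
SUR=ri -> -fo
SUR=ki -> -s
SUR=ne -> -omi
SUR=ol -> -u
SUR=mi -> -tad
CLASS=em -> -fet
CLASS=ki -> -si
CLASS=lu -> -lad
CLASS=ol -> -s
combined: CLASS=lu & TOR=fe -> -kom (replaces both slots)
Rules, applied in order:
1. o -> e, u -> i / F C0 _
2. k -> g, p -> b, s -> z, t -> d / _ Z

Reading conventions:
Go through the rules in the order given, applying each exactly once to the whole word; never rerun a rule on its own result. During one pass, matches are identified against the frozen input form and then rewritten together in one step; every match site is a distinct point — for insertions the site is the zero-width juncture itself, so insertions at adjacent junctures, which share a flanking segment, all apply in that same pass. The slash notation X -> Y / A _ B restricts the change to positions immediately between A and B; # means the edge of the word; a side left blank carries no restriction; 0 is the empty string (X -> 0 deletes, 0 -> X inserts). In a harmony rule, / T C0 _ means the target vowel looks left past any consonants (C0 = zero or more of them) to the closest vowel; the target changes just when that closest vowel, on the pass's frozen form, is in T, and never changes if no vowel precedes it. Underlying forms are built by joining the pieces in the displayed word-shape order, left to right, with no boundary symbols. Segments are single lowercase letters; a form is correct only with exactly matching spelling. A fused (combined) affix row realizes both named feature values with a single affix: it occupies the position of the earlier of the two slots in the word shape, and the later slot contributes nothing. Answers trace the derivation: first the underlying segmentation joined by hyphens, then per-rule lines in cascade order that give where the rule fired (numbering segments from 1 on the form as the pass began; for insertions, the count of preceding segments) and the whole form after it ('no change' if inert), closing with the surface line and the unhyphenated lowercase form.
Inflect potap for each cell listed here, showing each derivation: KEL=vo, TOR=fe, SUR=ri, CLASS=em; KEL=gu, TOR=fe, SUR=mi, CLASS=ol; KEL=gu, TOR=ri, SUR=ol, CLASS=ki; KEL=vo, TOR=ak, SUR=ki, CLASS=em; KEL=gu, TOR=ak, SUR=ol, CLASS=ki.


cell KEL=vo, TOR=fe, SUR=ri, CLASS=em:
underlying: potap-fet-ba-son-fo
1. o -> e, u -> i / F C0 _: no change
2. k -> g, p -> b, s -> z, t -> d / _ Z: fires at position(s) 8: potapfedbasonfo
surface: potapfedbasonfo

cell KEL=gu, TOR=fe, SUR=mi, CLASS=ol:
underlying: potap-s-ba-d-tad
1. o -> e, u -> i / F C0 _: no change
2. k -> g, p -> b, s -> z, t -> d / _ Z: fires at position(s) 6: potapzbadtad
surface: potapzbadtad

cell KEL=gu, TOR=ri, SUR=ol, CLASS=ki:
underlying: potap-si-ure-d-u
1. o -> e, u -> i / F C0 _: fires at position(s) 8, 12: potapsiiredi
2. k -> g, p -> b, s -> z, t -> d / _ Z: no change
surface: potapsiiredi

cell KEL=vo, TOR=ak, SUR=ki, CLASS=em:
underlying: potap-fet-db-son-s
1. o -> e, u -> i / F C0 _: fires at position(s) 12: potapfetdbsens
2. k -> g, p -> b, s -> z, t -> d / _ Z: fires at position(s) 8: potapfeddbsens
surface: potapfeddbsens

cell KEL=gu, TOR=ak, SUR=ol, CLASS=ki:
underlying: potap-si-db-d-u
1. o -> e, u -> i / F C0 _: fires at position(s) 11: potapsidbdi
2. k -> g, p -> b, s -> z, t -> d / _ Z: no change
surface: potapsidbdi


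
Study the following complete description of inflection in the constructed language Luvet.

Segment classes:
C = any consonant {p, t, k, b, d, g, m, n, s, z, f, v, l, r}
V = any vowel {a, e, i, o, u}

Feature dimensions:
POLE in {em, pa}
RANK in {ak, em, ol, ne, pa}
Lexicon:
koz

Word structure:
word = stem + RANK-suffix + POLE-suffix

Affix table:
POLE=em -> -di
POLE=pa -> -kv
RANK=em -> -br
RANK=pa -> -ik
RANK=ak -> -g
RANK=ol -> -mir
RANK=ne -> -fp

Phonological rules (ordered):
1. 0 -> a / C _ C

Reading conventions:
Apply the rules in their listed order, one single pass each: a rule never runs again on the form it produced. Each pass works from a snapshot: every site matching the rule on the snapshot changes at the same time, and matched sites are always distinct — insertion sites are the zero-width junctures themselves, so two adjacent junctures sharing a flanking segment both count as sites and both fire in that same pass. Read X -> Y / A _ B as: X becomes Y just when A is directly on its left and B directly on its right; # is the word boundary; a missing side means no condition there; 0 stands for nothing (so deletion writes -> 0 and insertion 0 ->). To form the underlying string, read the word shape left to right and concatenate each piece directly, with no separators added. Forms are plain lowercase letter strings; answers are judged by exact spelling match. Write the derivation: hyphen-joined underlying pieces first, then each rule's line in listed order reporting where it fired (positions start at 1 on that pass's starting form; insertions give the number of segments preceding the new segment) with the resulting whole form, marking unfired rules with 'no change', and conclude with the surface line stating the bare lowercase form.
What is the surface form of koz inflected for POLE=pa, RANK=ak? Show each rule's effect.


underlying: koz-g-kv
1. 0 -> a / C _ C: inserts after position(s) 3, 4, 5: kozagakav
surface: kozagakav


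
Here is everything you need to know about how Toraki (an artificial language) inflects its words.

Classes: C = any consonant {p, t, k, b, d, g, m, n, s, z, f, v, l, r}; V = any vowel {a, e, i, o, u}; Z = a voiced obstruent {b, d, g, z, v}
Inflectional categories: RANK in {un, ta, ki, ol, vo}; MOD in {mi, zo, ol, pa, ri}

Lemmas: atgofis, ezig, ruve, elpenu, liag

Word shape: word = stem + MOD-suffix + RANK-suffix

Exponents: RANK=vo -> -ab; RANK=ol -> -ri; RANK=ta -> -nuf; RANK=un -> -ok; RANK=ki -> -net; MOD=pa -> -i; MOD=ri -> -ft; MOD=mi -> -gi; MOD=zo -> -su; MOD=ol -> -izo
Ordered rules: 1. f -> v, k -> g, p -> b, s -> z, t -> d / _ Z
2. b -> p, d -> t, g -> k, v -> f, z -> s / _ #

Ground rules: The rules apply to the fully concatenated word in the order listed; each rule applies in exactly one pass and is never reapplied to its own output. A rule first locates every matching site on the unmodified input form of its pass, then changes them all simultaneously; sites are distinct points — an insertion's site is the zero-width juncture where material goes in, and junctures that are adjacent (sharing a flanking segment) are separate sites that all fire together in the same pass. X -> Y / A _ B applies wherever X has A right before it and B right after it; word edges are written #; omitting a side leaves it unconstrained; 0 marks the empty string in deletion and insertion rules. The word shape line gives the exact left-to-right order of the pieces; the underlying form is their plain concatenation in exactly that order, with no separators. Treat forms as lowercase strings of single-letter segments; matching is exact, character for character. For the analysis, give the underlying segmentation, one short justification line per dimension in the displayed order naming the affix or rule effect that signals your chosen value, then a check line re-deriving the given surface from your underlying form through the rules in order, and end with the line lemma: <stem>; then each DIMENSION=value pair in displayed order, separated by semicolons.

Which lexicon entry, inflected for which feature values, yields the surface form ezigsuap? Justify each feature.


underlying: ezig-su-ab
RANK=vo - signalled by the affix -ab
MOD=zo - signalled by the affix -su
check: ezigsuab -> ezigsuab -> ezigsuap
lemma: ezig; RANK=vo; MOD=zo


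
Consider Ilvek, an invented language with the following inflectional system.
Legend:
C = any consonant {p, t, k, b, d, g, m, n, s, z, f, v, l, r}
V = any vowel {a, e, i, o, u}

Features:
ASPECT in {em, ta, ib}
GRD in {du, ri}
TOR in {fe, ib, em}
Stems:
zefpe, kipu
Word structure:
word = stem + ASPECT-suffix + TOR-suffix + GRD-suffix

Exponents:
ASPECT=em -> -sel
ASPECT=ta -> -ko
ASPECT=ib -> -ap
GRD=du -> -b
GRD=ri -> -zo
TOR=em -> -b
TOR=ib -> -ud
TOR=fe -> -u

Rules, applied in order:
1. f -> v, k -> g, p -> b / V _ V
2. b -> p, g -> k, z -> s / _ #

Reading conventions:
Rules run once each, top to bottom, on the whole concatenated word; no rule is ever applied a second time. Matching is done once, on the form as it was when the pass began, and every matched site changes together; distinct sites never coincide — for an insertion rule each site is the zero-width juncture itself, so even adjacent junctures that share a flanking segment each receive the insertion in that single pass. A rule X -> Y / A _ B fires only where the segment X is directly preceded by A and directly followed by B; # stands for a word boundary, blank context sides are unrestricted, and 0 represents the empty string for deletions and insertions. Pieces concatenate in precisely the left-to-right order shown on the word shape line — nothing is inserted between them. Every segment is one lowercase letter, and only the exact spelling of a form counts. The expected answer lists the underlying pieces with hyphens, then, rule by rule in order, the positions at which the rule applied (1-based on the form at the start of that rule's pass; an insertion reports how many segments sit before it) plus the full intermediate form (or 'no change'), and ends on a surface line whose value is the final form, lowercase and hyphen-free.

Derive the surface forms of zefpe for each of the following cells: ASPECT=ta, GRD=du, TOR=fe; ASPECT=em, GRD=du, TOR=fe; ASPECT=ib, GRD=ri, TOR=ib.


cell ASPECT=ta, GRD=du, TOR=fe:
underlying: zefpe-ko-u-b
1. f -> v, k -> g, p -> b / V _ V: fires at position(s) 6: zefpegoub
2. b -> p, g -> k, z -> s / _ #: fires at position(s) 9: zefpegoup
surface: zefpegoup

cell ASPECT=em, GRD=du, TOR=fe:
underlying: zefpe-sel-u-b
1. f -> v, k -> g, p -> b / V _ V: no change
2. b -> p, g -> k, z -> s / _ #: fires at position(s) 10: zefpeselup
surface: zefpeselup

cell ASPECT=ib, GRD=ri, TOR=ib:
underlying: zefpe-ap-ud-zo
1. f -> v, k -> g, p -> b / V _ V: fires at position(s) 7: zefpeabudzo
2. b -> p, g -> k, z -> s / _ #: no change
surface: zefpeabudzo


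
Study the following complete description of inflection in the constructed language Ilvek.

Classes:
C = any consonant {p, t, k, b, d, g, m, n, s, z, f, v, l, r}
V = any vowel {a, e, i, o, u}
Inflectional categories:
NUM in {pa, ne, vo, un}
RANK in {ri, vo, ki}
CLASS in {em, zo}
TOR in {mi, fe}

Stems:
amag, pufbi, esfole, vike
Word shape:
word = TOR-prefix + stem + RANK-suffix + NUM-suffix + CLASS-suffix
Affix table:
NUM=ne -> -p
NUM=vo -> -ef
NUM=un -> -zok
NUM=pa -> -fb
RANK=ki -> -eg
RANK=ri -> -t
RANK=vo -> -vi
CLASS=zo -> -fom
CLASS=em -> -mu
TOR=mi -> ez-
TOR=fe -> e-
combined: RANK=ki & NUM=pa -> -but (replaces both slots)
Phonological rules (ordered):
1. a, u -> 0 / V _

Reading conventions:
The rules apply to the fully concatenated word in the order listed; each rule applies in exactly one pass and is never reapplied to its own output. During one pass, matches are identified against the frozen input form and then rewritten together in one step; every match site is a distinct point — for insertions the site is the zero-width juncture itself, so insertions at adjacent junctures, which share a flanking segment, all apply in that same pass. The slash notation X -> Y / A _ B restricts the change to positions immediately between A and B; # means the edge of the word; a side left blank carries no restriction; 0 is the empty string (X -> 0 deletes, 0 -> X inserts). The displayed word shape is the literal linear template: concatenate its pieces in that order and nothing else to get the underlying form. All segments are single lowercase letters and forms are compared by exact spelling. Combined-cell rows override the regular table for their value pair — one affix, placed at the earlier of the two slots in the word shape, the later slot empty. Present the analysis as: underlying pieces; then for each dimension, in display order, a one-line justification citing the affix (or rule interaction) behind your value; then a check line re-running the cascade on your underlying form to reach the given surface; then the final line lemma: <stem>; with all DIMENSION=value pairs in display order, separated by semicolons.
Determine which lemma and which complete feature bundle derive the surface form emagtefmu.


underlying: e-amag-t-ef-mu
NUM=vo - signalled by the affix -ef
RANK=ri - signalled by the affix -t
CLASS=em - signalled by the affix -mu
TOR=fe - signalled by the affix e-
check: eamagtefmu -> emagtefmu
lemma: amag; NUM=vo; RANK=ri; CLASS=em; TOR=fe
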